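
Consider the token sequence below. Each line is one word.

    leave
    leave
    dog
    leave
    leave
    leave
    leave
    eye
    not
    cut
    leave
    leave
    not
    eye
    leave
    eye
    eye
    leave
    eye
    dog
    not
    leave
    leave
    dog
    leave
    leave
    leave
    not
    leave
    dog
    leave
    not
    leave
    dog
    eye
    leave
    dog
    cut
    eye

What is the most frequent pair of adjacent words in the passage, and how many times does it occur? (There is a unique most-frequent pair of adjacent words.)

Bigram frequencies (highest first):
  leave leave: 8
  leave dog: 5
  dog leave: 3
  leave eye: 3
  leave not: 3
  eye leave: 3
  … (11 more, each ≤ 3)

"leave leave", 8 times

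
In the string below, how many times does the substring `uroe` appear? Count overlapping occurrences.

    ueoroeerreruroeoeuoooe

1

Sliding a length-4 window over the 22 characters (19 positions):
  position 12–15: uroe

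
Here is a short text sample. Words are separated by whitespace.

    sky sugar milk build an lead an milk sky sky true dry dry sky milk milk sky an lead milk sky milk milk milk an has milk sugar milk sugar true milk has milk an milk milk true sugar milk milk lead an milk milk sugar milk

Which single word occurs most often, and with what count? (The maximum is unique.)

"milk", 19 times

Unigram frequencies (highest first):
  milk: 19
  sky: 6
  an: 6
  sugar: 5
  lead: 3
  true: 3
  … (3 more, each ≤ 2)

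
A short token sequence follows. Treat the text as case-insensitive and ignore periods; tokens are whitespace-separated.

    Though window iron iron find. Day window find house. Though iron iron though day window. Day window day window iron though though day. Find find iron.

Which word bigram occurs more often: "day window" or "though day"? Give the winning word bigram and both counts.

"day window" (4 vs 2)

"day window": 4 occurrences
"though day": 2 occurrences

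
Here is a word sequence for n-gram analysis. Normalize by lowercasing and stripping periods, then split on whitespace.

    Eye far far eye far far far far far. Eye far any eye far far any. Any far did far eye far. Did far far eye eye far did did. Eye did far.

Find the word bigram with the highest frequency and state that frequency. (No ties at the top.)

Bigram frequencies (highest first):
  far far: 7
  eye far: 6
  far eye: 4
  far did: 3
  did far: 3
  far any: 2
  … (7 more, each ≤ 1)

"far far", 7 times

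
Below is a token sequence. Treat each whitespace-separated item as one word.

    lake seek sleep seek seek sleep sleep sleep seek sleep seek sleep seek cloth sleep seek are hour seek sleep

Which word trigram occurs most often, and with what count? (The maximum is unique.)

"seek sleep seek", 3 times

Trigram frequencies (highest first):
  seek sleep seek: 3
  sleep seek sleep: 2
  lake seek sleep: 1
  sleep seek seek: 1
  seek seek sleep: 1
  seek sleep sleep: 1
  … (9 more, each ≤ 1)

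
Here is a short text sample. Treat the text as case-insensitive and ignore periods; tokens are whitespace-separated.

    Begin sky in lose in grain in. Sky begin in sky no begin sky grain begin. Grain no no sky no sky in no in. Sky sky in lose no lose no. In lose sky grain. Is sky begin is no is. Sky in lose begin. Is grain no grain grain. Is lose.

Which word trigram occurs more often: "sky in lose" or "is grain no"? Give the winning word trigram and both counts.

"sky in lose": 3 occurrences
"is grain no": 1 occurrence

"sky in lose" (3 vs 1)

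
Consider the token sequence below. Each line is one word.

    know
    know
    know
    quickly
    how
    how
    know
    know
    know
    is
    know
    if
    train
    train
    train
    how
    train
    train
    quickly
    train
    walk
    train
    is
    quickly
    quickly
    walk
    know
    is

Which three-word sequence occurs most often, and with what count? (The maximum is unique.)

Trigram frequencies (highest first):
  know know know: 2
  know know quickly: 1
  know quickly how: 1
  quickly how how: 1
  how how know: 1
  how know know: 1
  … (19 more, each ≤ 1)

"know know know", 2 times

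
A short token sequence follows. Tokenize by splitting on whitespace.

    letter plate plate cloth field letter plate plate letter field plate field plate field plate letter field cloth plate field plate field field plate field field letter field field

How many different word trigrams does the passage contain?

19

29 tokens → 27 trigram windows in total.
Repeated trigrams (each contributes count−1 duplicates):
  field plate field: 4
  plate field plate: 3
  letter plate plate: 2
  plate field field: 2
  plate letter field: 2
8 duplicate windows → 27 − 8 = 19 distinct.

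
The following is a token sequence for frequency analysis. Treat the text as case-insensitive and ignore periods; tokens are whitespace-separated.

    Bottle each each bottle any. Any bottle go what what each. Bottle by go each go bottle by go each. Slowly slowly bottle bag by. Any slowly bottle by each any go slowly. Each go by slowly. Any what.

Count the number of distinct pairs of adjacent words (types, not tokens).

39 tokens → 38 bigram windows in total.
Repeated bigrams (each contributes count−1 duplicates):
  bottle by: 3
  by go: 2
  each bottle: 2
  each go: 2
  go each: 2
  slowly bottle: 2
7 duplicate windows → 38 − 7 = 31 distinct.

31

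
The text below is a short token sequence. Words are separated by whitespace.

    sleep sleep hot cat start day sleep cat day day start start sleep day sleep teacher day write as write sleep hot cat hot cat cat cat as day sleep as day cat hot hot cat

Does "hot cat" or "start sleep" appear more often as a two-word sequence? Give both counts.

"hot cat" (4 vs 1)

"hot cat": 4 occurrences
"start sleep": 1 occurrence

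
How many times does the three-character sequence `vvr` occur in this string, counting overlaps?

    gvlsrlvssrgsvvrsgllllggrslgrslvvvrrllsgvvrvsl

Sliding a length-3 window over the 45 characters (43 positions):
  position 13–15: vvr
  position 32–34: vvr
  position 40–42: vvr

3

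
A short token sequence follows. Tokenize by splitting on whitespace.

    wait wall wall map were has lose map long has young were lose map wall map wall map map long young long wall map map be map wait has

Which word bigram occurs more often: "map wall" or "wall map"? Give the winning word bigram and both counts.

"wall map" (4 vs 2)

"map wall": 2 occurrences
"wall map": 4 occurrences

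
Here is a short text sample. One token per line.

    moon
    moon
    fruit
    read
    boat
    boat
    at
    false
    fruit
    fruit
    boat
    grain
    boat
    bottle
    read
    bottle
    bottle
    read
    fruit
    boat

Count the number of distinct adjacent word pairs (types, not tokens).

20 tokens → 19 bigram windows in total.
Repeated bigrams (each contributes count−1 duplicates):
  bottle read: 2
  fruit boat: 2
2 duplicate windows → 19 − 2 = 17 distinct.

17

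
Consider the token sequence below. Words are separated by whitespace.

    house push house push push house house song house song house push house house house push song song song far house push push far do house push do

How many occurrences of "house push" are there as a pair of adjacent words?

Scanning the 27 overlapping bigram windows for "house push":
  position 1–2: house push
  position 3–4: house push
  position 11–12: house push
  position 15–16: house push
  position 21–22: house push
  position 26–27: house push

6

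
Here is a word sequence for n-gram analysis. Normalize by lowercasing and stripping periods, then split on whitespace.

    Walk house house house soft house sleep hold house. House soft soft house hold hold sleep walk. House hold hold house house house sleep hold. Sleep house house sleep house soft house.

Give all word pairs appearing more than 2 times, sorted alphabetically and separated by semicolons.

Bigram counts meeting the condition (more than 2 times):
  house house: 6
  house sleep: 3
  house soft: 3
  soft house: 3

house house; house sleep; house soft; soft house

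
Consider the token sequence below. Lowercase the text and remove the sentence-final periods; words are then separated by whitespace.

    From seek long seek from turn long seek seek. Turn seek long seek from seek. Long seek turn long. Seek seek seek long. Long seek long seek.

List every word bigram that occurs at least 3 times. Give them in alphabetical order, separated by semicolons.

long seek; seek long; seek seek

Bigram counts meeting the condition (at least 3 times):
  long seek: 7
  seek long: 5
  seek seek: 3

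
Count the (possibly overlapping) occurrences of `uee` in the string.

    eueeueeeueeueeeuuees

5

Sliding a length-3 window over the 20 characters (18 positions):
  position 2–4: uee
  position 5–7: uee
  position 9–11: uee
  position 12–14: uee
  position 17–19: uee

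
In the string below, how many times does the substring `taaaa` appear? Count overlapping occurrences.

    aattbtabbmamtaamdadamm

Sliding a length-5 window over the 22 characters (18 positions):
  (no match at any position)

0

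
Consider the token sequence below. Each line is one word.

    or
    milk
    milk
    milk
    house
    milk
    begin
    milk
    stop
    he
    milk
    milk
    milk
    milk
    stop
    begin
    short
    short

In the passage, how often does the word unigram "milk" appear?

9

Scanning the 18 tokens for "milk":
  position 2: milk
  position 3: milk
  position 4: milk
  position 6: milk
  position 8: milk
  position 11: milk
  position 12: milk
  position 13: milk
  position 14: milk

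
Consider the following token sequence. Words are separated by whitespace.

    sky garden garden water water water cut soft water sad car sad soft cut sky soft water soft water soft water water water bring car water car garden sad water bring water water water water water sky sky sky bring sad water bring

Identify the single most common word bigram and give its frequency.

"water water", 8 times

Bigram frequencies (highest first):
  water water: 8
  soft water: 4
  water bring: 3
  water soft: 2
  sad water: 2
  sky sky: 2
  … (21 more, each ≤ 1)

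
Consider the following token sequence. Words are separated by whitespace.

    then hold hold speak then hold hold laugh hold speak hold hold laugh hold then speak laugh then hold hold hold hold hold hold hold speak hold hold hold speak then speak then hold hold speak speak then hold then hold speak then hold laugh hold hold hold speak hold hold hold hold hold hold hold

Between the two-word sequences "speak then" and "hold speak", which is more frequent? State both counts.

"speak then": 5 occurrences
"hold speak": 7 occurrences

"hold speak" (7 vs 5)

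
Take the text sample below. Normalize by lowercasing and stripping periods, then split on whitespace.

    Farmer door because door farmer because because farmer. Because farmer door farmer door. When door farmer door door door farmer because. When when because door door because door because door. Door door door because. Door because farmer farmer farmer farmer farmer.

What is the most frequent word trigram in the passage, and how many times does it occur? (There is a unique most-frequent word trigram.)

Trigram frequencies (highest first):
  door because door: 4
  door door door: 3
  farmer farmer farmer: 3
  door farmer because: 2
  door farmer door: 2
  because door door: 2
  … (21 more, each ≤ 2)

"door because door", 4 times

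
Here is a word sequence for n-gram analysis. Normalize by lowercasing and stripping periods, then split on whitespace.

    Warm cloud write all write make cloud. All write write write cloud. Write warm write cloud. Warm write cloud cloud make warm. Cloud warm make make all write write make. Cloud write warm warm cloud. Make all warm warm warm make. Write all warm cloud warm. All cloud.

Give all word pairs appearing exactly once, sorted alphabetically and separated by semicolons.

Bigram counts meeting the condition (exactly once):
  all cloud: 1
  cloud all: 1
  cloud cloud: 1
  make make: 1
  make warm: 1
  make write: 1
  warm all: 1

all cloud; cloud all; cloud cloud; make make; make warm; make write; warm all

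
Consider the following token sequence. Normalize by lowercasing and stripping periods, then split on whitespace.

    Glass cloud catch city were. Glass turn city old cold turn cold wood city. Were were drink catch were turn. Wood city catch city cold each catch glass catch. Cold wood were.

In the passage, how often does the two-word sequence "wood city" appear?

2

Scanning the 31 overlapping bigram windows for "wood city":
  position 13–14: wood city
  position 21–22: wood city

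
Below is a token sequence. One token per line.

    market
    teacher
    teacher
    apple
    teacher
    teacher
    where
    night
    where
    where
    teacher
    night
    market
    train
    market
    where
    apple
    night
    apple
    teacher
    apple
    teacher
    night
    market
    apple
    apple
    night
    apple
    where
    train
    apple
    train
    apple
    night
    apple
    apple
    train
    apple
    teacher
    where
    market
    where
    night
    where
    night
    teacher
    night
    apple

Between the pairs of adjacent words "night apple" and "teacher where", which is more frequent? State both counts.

"night apple": 4 occurrences
"teacher where": 2 occurrences

"night apple" (4 vs 2)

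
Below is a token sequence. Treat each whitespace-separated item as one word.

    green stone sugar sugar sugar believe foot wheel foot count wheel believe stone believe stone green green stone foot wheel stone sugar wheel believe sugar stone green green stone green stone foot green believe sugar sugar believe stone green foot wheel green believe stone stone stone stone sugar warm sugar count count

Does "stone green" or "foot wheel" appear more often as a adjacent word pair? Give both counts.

"stone green": 4 occurrences
"foot wheel": 3 occurrences

"stone green" (4 vs 3)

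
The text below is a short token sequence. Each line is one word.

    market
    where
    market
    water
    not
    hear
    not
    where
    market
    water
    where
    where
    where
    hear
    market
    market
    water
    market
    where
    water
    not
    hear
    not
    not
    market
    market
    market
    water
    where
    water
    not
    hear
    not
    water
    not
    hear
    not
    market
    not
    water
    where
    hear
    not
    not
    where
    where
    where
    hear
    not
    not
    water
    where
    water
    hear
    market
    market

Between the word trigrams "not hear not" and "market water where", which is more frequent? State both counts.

"not hear not": 4 occurrences
"market water where": 2 occurrences

"not hear not" (4 vs 2)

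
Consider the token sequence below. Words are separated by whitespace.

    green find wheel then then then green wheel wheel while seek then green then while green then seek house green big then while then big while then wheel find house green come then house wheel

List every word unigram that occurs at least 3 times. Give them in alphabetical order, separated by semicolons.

green; house; then; wheel; while

Unigram counts meeting the condition (at least 3 times):
  green: 6
  house: 3
  then: 10
  wheel: 5
  while: 4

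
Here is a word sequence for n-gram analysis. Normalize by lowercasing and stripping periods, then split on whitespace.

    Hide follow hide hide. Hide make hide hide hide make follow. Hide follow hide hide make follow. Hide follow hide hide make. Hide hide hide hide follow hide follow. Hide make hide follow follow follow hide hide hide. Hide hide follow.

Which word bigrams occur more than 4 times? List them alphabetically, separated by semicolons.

Bigram counts meeting the condition (more than 4 times):
  follow hide: 8
  hide follow: 7
  hide hide: 13
  hide make: 5

follow hide; hide follow; hide hide; hide make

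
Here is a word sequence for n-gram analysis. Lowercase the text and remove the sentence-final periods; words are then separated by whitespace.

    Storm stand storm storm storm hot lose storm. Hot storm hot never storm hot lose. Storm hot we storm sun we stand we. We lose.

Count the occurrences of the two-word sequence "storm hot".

5

Scanning the 24 overlapping bigram windows for "storm hot":
  position 5–6: storm hot
  position 8–9: storm hot
  position 10–11: storm hot
  position 13–14: storm hot
  position 16–17: storm hot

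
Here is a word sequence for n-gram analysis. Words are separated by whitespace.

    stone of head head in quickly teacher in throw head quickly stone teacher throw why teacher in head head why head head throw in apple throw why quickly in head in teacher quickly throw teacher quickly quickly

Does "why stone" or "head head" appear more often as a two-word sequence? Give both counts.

"head head" (3 vs 0)

"why stone": 0 occurrences
"head head": 3 occurrences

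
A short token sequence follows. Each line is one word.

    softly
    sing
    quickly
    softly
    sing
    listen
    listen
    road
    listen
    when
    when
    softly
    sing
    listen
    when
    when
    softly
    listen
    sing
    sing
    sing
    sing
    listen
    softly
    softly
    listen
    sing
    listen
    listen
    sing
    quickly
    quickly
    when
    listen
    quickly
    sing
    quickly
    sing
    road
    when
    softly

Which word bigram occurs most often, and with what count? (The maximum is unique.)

"sing listen", 4 times

Bigram frequencies (highest first):
  sing listen: 4
  softly sing: 3
  sing quickly: 3
  when softly: 3
  listen sing: 3
  sing sing: 3
  … (16 more, each ≤ 2)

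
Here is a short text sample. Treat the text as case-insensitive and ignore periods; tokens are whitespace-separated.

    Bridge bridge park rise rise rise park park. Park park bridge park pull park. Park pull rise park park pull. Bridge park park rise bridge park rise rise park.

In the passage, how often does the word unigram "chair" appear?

0

Scanning the 29 tokens for "chair":
  (none found)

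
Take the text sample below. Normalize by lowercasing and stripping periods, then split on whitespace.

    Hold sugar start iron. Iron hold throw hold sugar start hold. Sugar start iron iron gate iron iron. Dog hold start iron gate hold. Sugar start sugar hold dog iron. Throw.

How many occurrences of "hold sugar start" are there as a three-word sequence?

Scanning the 29 overlapping trigram windows for "hold sugar start":
  position 1–3: hold sugar start
  position 8–10: hold sugar start
  position 11–13: hold sugar start
  position 24–26: hold sugar start

4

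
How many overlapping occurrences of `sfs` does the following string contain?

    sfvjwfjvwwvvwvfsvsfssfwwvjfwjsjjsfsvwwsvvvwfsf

2

Sliding a length-3 window over the 46 characters (44 positions):
  position 18–20: sfs
  position 33–35: sfs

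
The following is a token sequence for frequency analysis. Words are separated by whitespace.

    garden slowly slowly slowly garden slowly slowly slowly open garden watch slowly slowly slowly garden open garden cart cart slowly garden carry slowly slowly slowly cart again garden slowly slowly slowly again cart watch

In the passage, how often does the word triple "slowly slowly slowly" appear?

5

Scanning the 32 overlapping trigram windows for "slowly slowly slowly":
  position 2–4: slowly slowly slowly
  position 6–8: slowly slowly slowly
  position 12–14: slowly slowly slowly
  position 23–25: slowly slowly slowly
  position 29–31: slowly slowly slowly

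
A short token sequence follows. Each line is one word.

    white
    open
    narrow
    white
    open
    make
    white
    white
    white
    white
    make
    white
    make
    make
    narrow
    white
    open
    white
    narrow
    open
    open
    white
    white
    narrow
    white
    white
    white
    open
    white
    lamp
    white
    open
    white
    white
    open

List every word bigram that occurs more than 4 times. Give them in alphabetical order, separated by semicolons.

white open; white white

Bigram counts meeting the condition (more than 4 times):
  white open: 6
  white white: 7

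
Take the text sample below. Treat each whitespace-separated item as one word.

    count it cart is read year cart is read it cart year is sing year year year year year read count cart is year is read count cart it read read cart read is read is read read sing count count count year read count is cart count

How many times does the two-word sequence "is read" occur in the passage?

Scanning the 47 overlapping bigram windows for "is read":
  position 4–5: is read
  position 8–9: is read
  position 25–26: is read
  position 34–35: is read
  position 36–37: is read

5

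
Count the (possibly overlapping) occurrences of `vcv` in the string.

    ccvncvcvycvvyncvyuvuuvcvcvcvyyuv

4

Sliding a length-3 window over the 32 characters (30 positions):
  position 6–8: vcv
  position 22–24: vcv
  position 24–26: vcv
  position 26–28: vcv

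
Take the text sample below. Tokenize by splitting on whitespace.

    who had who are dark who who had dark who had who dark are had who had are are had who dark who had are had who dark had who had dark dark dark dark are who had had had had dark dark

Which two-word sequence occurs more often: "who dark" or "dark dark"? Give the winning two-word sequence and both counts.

"who dark": 3 occurrences
"dark dark": 4 occurrences

"dark dark" (4 vs 3)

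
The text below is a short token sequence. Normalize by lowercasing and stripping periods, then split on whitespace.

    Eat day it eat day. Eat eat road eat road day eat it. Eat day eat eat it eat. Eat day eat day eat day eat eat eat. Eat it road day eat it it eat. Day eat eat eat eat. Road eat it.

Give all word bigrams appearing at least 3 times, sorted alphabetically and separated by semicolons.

Bigram counts meeting the condition (at least 3 times):
  day eat: 8
  eat day: 7
  eat eat: 9
  eat it: 5
  eat road: 3
  it eat: 4

day eat; eat day; eat eat; eat it; eat road; it eat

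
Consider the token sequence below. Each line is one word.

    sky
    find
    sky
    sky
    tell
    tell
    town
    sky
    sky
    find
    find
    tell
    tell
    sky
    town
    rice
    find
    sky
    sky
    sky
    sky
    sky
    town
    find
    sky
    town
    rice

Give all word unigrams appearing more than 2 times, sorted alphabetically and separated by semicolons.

find; sky; tell; town

Unigram counts meeting the condition (more than 2 times):
  find: 5
  sky: 12
  tell: 4
  town: 4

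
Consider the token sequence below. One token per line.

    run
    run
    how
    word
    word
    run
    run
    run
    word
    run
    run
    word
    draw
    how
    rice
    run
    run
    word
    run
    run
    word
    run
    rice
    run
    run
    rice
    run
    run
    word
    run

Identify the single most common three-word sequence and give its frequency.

"run run word", 5 times

Trigram frequencies (highest first):
  run run word: 5
  run word run: 4
  word run run: 3
  rice run run: 3
  run rice run: 2
  run run how: 1
  … (10 more, each ≤ 1)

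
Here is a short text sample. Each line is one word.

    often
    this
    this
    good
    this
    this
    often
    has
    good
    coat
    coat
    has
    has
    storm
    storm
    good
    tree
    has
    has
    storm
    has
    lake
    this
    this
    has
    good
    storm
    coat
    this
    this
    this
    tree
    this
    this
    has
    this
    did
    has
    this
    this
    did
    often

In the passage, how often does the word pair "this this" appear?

Scanning the 41 overlapping bigram windows for "this this":
  position 2–3: this this
  position 5–6: this this
  position 23–24: this this
  position 29–30: this this
  position 30–31: this this
  position 33–34: this this
  position 39–40: this this

7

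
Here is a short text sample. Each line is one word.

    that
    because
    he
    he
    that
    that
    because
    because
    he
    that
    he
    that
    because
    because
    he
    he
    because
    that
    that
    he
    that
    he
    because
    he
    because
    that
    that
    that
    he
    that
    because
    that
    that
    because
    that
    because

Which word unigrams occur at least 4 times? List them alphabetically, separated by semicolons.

because; he; that

Unigram counts meeting the condition (at least 4 times):
  because: 11
  he: 10
  that: 15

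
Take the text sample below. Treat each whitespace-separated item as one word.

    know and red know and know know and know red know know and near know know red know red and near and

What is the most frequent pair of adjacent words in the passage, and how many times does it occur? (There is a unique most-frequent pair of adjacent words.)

Bigram frequencies (highest first):
  know and: 4
  red know: 3
  know know: 3
  know red: 3
  and know: 2
  and near: 2
  … (4 more, each ≤ 1)

"know and", 4 times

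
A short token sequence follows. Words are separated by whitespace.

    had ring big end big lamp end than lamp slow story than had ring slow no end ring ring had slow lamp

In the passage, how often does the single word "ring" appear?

Scanning the 22 tokens for "ring":
  position 2: ring
  position 14: ring
  position 18: ring
  position 19: ring

4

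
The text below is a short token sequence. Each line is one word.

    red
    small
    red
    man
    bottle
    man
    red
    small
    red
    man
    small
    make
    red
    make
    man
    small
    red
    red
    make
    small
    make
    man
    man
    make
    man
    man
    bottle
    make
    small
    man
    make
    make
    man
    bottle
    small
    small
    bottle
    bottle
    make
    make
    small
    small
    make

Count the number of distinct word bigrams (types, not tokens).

22

43 tokens → 42 bigram windows in total.
Repeated bigrams (each contributes count−1 duplicates):
  make man: 4
  make small: 3
  man bottle: 3
  small make: 3
  small red: 3
  bottle make: 2
  make make: 2
  man make: 2
  … (6 more repeated)
20 duplicate windows → 42 − 20 = 22 distinct.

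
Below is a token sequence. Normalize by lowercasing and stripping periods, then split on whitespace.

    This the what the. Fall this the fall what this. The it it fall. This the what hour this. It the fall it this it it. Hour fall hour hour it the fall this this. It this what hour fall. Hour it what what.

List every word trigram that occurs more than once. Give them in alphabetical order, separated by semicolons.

fall this the; hour fall hour; it the fall; the fall this; this the what

Trigram counts meeting the condition (more than once):
  fall this the: 2
  hour fall hour: 2
  it the fall: 2
  the fall this: 2
  this the what: 2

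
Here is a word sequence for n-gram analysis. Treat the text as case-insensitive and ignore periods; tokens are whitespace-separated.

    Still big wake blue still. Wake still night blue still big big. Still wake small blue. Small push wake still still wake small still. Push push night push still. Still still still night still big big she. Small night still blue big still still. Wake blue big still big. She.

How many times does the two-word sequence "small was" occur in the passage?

Scanning the 49 overlapping bigram windows for "small was":
  (none found)

0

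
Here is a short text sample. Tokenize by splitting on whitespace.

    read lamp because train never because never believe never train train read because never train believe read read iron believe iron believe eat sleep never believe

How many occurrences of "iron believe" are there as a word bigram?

2

Scanning the 25 overlapping bigram windows for "iron believe":
  position 19–20: iron believe
  position 21–22: iron believe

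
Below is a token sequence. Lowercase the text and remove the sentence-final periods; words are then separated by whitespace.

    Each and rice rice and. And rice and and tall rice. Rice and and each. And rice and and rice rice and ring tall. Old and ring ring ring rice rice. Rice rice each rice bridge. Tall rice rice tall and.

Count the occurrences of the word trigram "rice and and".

4

Scanning the 39 overlapping trigram windows for "rice and and":
  position 4–6: rice and and
  position 7–9: rice and and
  position 12–14: rice and and
  position 17–19: rice and and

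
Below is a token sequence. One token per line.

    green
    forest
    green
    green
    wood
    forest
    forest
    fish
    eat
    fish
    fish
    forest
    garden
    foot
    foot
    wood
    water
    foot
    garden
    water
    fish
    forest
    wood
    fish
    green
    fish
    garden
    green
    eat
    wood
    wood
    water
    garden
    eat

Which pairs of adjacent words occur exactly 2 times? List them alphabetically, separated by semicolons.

Bigram counts meeting the condition (exactly 2 times):
  fish forest: 2
  wood water: 2

fish forest; wood water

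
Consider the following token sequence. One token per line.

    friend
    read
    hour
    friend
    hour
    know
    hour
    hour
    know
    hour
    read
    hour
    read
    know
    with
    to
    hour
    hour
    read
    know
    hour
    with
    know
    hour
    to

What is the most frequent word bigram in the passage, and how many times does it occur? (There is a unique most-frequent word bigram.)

Bigram frequencies (highest first):
  know hour: 4
  hour read: 3
  read hour: 2
  hour know: 2
  hour hour: 2
  read know: 2
  … (9 more, each ≤ 1)

"know hour", 4 times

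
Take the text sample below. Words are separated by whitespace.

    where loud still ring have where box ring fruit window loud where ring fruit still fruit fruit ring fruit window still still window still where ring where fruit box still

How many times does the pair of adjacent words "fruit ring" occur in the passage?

Scanning the 29 overlapping bigram windows for "fruit ring":
  position 17–18: fruit ring

1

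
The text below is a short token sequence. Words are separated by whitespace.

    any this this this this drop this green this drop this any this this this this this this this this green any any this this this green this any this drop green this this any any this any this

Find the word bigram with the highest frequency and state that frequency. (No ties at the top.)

"this this", 13 times

Bigram frequencies (highest first):
  this this: 13
  any this: 6
  this any: 4
  this drop: 3
  this green: 3
  green this: 3
  … (4 more, each ≤ 2)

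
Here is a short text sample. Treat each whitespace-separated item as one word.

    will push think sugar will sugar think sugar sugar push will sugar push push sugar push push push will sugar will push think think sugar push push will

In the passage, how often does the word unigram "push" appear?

10

Scanning the 28 tokens for "push":
  position 2: push
  position 10: push
  position 13: push
  position 14: push
  position 16: push
  position 17: push
  position 18: push
  position 22: push
  position 26: push
  position 27: push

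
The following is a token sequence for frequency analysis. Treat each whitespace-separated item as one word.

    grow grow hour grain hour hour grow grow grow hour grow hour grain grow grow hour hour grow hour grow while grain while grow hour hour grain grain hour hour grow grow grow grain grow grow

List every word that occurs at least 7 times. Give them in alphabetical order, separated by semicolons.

grow; hour

Unigram counts meeting the condition (at least 7 times):
  grow: 16
  hour: 12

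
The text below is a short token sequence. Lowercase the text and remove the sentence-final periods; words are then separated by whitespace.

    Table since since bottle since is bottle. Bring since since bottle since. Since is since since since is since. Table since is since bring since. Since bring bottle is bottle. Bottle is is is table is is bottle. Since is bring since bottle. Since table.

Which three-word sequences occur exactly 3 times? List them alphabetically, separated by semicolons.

Trigram counts meeting the condition (exactly 3 times):
  since bottle since: 3
  since is since: 3

since bottle since; since is since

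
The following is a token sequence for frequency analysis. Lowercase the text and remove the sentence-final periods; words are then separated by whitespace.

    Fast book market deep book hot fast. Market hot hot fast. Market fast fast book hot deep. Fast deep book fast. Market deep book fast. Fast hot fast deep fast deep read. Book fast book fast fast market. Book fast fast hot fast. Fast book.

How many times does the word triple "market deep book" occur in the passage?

2

Scanning the 43 overlapping trigram windows for "market deep book":
  position 3–5: market deep book
  position 22–24: market deep book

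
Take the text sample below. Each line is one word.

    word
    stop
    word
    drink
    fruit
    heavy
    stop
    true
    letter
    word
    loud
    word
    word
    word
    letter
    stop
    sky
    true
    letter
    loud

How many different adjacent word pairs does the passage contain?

17

20 tokens → 19 bigram windows in total.
Repeated bigrams (each contributes count−1 duplicates):
  true letter: 2
  word word: 2
2 duplicate windows → 19 − 2 = 17 distinct.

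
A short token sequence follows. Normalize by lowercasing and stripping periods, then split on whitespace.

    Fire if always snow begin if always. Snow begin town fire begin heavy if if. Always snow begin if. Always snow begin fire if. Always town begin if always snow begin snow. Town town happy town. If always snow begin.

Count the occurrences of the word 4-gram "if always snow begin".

6

Scanning the 37 overlapping 4-gram windows for "if always snow begin":
  position 2–5: if always snow begin
  position 6–9: if always snow begin
  position 15–18: if always snow begin
  position 19–22: if always snow begin
  position 28–31: if always snow begin
  position 37–40: if always snow begin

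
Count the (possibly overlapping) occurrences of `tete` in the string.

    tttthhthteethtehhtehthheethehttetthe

Sliding a length-4 window over the 36 characters (33 positions):
  (no match at any position)

0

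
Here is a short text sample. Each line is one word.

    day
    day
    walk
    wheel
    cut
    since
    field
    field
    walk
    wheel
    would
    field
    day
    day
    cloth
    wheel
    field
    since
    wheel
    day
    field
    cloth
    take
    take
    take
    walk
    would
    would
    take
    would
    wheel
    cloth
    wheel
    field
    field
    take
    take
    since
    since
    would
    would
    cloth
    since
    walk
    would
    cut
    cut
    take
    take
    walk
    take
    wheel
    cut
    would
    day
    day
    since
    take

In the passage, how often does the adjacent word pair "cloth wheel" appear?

Scanning the 57 overlapping bigram windows for "cloth wheel":
  position 15–16: cloth wheel
  position 32–33: cloth wheel

2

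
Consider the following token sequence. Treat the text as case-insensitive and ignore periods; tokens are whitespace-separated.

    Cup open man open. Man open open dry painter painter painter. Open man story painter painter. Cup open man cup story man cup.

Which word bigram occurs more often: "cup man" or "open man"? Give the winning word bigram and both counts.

"open man" (4 vs 0)

"cup man": 0 occurrences
"open man": 4 occurrences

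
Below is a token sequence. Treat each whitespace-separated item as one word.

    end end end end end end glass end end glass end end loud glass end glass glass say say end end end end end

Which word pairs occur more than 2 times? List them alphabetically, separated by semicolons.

end end; end glass; glass end

Bigram counts meeting the condition (more than 2 times):
  end end: 11
  end glass: 3
  glass end: 3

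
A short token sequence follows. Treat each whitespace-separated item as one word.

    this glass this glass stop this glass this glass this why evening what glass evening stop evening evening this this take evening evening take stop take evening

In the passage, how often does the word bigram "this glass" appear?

4

Scanning the 26 overlapping bigram windows for "this glass":
  position 1–2: this glass
  position 3–4: this glass
  position 6–7: this glass
  position 8–9: this glass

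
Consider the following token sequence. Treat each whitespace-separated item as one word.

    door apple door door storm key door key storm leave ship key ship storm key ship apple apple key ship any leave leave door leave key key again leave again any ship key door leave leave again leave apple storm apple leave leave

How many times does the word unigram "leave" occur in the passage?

Scanning the 43 tokens for "leave":
  position 10: leave
  position 22: leave
  position 23: leave
  position 25: leave
  position 29: leave
  position 35: leave
  position 36: leave
  position 38: leave
  position 42: leave
  position 43: leave

10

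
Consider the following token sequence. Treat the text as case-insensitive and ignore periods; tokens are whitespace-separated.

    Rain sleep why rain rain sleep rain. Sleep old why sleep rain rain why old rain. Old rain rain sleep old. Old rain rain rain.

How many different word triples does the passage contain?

25 tokens → 23 trigram windows in total.
Repeated trigrams (each contributes count−1 duplicates):
  old rain rain: 2
  rain rain sleep: 2
  rain sleep old: 2
3 duplicate windows → 23 − 3 = 20 distinct.

20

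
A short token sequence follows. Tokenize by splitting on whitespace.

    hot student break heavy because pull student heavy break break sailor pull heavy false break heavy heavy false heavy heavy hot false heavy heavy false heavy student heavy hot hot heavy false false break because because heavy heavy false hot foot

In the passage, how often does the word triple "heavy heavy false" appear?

3

Scanning the 39 overlapping trigram windows for "heavy heavy false":
  position 16–18: heavy heavy false
  position 23–25: heavy heavy false
  position 37–39: heavy heavy false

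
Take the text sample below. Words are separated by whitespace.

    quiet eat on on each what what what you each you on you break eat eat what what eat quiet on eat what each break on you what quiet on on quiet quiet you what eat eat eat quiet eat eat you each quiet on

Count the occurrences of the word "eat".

10

Scanning the 45 tokens for "eat":
  position 2: eat
  position 15: eat
  position 16: eat
  position 19: eat
  position 22: eat
  position 36: eat
  position 37: eat
  position 38: eat
  position 40: eat
  position 41: eat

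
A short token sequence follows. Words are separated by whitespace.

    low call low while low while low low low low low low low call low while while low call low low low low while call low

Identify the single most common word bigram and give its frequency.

"low low", 9 times

Bigram frequencies (highest first):
  low low: 9
  call low: 4
  low while: 4
  low call: 3
  while low: 3
  while while: 1
  … (1 more, each ≤ 1)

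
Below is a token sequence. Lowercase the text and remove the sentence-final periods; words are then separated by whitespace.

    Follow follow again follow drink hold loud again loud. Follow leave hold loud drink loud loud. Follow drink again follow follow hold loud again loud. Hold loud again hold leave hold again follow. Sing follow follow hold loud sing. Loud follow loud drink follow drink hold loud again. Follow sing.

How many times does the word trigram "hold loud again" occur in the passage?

Scanning the 48 overlapping trigram windows for "hold loud again":
  position 6–8: hold loud again
  position 22–24: hold loud again
  position 26–28: hold loud again
  position 46–48: hold loud again

4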